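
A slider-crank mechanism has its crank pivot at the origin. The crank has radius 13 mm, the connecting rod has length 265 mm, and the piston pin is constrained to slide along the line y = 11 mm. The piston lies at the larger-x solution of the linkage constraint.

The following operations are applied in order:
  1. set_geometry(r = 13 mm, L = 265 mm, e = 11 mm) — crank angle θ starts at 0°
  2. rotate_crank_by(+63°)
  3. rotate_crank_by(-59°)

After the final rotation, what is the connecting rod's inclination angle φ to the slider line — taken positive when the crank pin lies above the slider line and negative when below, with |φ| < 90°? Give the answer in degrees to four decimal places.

-2.1828

set_geometry: r = 13 mm, L = 265 mm, e = 11 mm; θ ← 0°
rotate_crank_by(+63°): θ ← 0° +63° = 63°
rotate_crank_by(-59°): θ ← 63° -59° = 4°
crank pin P = (r cos θ, r sin θ) = (12.968333, 0.906834)
h = r sin θ − e = 0.906834 − 11 = -10.093166
sin φ = h / L = -10.093166 / 265 = -0.03808742
φ = arcsin(-0.03808742) = -2.182776°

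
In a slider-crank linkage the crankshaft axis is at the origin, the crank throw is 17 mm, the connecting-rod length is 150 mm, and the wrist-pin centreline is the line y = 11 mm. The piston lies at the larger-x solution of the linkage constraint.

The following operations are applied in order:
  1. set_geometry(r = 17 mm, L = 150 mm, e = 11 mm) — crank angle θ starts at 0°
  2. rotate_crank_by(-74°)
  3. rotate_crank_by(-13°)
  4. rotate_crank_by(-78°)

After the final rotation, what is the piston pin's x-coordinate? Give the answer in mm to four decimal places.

set_geometry: r = 17 mm, L = 150 mm, e = 11 mm; θ ← 0°
rotate_crank_by(-74°): θ ← 0° -74° = -74°
rotate_crank_by(-13°): θ ← -74° -13° = -87°
rotate_crank_by(-78°): θ ← -87° -78° = -165°
crank pin P = (r cos θ, r sin θ) = (-16.420739, -4.399924)
h = r sin θ − e = -4.399924 − 11 = -15.399924
x = r cos θ + √(L² − h²) = -16.420739 + √(22500.0 − 237.1577) = -16.420739 + 149.207380 = 132.786641

132.7866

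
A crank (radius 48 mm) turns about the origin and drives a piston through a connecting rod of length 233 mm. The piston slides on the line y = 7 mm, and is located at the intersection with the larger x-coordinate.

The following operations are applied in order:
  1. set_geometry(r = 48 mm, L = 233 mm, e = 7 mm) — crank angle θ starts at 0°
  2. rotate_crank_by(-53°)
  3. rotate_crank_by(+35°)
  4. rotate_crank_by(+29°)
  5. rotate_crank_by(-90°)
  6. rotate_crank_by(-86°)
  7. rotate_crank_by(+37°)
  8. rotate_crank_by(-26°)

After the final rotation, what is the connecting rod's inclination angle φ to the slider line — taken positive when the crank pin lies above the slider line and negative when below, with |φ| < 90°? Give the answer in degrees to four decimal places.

-6.9124

set_geometry: r = 48 mm, L = 233 mm, e = 7 mm; θ ← 0°
rotate_crank_by(-53°): θ ← 0° -53° = -53°
rotate_crank_by(+35°): θ ← -53° +35° = -18°
rotate_crank_by(+29°): θ ← -18° +29° = 11°
rotate_crank_by(-90°): θ ← 11° -90° = -79°
rotate_crank_by(-86°): θ ← -79° -86° = -165°
rotate_crank_by(+37°): θ ← -165° +37° = -128°
rotate_crank_by(-26°): θ ← -128° -26° = -154°
crank pin P = (r cos θ, r sin θ) = (-43.142114, -21.041815)
h = r sin θ − e = -21.041815 − 7 = -28.041815
sin φ = h / L = -28.041815 / 233 = -0.12035114
φ = arcsin(-0.12035114) = -6.912368°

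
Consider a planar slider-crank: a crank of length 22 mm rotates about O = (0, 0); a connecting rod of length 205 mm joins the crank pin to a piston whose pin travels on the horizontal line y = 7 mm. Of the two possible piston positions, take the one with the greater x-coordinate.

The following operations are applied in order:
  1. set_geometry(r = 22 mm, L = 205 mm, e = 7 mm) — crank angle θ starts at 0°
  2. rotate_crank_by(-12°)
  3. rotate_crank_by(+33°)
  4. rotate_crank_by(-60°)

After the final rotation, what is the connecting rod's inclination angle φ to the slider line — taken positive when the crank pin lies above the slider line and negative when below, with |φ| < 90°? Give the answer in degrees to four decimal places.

-5.8361

set_geometry: r = 22 mm, L = 205 mm, e = 7 mm; θ ← 0°
rotate_crank_by(-12°): θ ← 0° -12° = -12°
rotate_crank_by(+33°): θ ← -12° +33° = 21°
rotate_crank_by(-60°): θ ← 21° -60° = -39°
crank pin P = (r cos θ, r sin θ) = (17.097211, -13.845049)
h = r sin θ − e = -13.845049 − 7 = -20.845049
sin φ = h / L = -20.845049 / 205 = -0.10168316
φ = arcsin(-0.10168316) = -5.836103°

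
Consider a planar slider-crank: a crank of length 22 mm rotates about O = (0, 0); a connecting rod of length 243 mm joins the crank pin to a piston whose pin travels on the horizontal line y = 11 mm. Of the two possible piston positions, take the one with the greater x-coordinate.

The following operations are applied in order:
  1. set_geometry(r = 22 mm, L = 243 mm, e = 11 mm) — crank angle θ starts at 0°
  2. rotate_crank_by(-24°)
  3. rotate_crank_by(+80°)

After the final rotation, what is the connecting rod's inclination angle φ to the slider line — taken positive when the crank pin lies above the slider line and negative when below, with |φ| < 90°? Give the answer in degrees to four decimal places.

1.7071

set_geometry: r = 22 mm, L = 243 mm, e = 11 mm; θ ← 0°
rotate_crank_by(-24°): θ ← 0° -24° = -24°
rotate_crank_by(+80°): θ ← -24° +80° = 56°
crank pin P = (r cos θ, r sin θ) = (12.302244, 18.238827)
h = r sin θ − e = 18.238827 − 11 = 7.238827
sin φ = h / L = 7.238827 / 243 = 0.02978941
φ = arcsin(0.02978941) = 1.707060°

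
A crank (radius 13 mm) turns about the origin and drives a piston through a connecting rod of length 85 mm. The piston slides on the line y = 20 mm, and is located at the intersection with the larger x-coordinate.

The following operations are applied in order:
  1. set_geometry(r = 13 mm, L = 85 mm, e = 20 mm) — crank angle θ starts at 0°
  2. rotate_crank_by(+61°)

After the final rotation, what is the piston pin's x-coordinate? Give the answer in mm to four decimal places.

set_geometry: r = 13 mm, L = 85 mm, e = 20 mm; θ ← 0°
rotate_crank_by(+61°): θ ← 0° +61° = 61°
crank pin P = (r cos θ, r sin θ) = (6.302525, 11.370056)
h = r sin θ − e = 11.370056 − 20 = -8.629944
x = r cos θ + √(L² − h²) = 6.302525 + √(7225.0 − 74.4759) = 6.302525 + 84.560771 = 90.863297

90.8633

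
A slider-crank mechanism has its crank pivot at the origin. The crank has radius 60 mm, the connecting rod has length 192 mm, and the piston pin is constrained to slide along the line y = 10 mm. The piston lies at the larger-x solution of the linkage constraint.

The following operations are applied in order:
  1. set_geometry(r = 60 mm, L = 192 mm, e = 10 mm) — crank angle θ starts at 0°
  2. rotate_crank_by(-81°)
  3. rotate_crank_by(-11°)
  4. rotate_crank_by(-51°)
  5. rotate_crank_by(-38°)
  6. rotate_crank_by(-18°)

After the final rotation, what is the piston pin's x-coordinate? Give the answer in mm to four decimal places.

set_geometry: r = 60 mm, L = 192 mm, e = 10 mm; θ ← 0°
rotate_crank_by(-81°): θ ← 0° -81° = -81°
rotate_crank_by(-11°): θ ← -81° -11° = -92°
rotate_crank_by(-51°): θ ← -92° -51° = -143°
rotate_crank_by(-38°): θ ← -143° -38° = -181°
rotate_crank_by(-18°): θ ← -181° -18° = -199°
crank pin P = (r cos θ, r sin θ) = (-56.731115, 19.534089)
h = r sin θ − e = 19.534089 − 10 = 9.534089
x = r cos θ + √(L² − h²) = -56.731115 + √(36864.0 − 90.8989) = -56.731115 + 191.763138 = 135.032024

135.0320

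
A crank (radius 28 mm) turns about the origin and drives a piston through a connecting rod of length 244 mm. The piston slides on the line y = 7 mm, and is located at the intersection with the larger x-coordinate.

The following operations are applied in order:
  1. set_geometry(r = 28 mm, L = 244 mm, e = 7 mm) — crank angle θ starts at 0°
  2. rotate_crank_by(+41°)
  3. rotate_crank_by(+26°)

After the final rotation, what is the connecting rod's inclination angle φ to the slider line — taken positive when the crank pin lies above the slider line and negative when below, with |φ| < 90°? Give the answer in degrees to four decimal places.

set_geometry: r = 28 mm, L = 244 mm, e = 7 mm; θ ← 0°
rotate_crank_by(+41°): θ ← 0° +41° = 41°
rotate_crank_by(+26°): θ ← 41° +26° = 67°
crank pin P = (r cos θ, r sin θ) = (10.940472, 25.774136)
h = r sin θ − e = 25.774136 − 7 = 18.774136
sin φ = h / L = 18.774136 / 244 = 0.07694318
φ = arcsin(0.07694318) = 4.412881°

4.4129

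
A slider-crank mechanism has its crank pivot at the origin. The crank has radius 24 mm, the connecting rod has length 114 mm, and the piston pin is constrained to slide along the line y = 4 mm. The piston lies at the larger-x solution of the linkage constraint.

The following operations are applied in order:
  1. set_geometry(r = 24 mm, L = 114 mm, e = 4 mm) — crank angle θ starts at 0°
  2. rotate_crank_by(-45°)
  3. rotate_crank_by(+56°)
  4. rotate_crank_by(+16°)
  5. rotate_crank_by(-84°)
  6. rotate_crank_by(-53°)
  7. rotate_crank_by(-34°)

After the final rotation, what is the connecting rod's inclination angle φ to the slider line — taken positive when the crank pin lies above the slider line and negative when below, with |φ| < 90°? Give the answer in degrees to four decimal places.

-9.1391

set_geometry: r = 24 mm, L = 114 mm, e = 4 mm; θ ← 0°
rotate_crank_by(-45°): θ ← 0° -45° = -45°
rotate_crank_by(+56°): θ ← -45° +56° = 11°
rotate_crank_by(+16°): θ ← 11° +16° = 27°
rotate_crank_by(-84°): θ ← 27° -84° = -57°
rotate_crank_by(-53°): θ ← -57° -53° = -110°
rotate_crank_by(-34°): θ ← -110° -34° = -144°
crank pin P = (r cos θ, r sin θ) = (-19.416408, -14.106846)
h = r sin θ − e = -14.106846 − 4 = -18.106846
sin φ = h / L = -18.106846 / 114 = -0.15883198
φ = arcsin(-0.15883198) = -9.139107°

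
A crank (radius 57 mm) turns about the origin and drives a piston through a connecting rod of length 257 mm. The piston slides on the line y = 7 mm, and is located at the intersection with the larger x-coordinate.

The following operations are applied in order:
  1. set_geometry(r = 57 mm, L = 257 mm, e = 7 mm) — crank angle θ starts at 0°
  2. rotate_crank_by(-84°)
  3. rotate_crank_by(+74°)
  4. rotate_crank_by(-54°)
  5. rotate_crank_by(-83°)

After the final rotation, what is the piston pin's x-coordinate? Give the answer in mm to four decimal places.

206.3643

set_geometry: r = 57 mm, L = 257 mm, e = 7 mm; θ ← 0°
rotate_crank_by(-84°): θ ← 0° -84° = -84°
rotate_crank_by(+74°): θ ← -84° +74° = -10°
rotate_crank_by(-54°): θ ← -10° -54° = -64°
rotate_crank_by(-83°): θ ← -64° -83° = -147°
crank pin P = (r cos θ, r sin θ) = (-47.804222, -31.044425)
h = r sin θ − e = -31.044425 − 7 = -38.044425
x = r cos θ + √(L² − h²) = -47.804222 + √(66049.0 − 1447.3783) = -47.804222 + 254.168491 = 206.364268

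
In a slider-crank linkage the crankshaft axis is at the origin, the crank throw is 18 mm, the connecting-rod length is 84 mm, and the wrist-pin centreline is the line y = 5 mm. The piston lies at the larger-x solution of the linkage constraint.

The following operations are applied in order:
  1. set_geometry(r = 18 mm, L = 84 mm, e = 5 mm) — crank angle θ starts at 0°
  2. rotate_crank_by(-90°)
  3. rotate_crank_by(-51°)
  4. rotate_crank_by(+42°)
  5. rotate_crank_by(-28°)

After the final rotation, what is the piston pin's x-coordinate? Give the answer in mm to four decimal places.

set_geometry: r = 18 mm, L = 84 mm, e = 5 mm; θ ← 0°
rotate_crank_by(-90°): θ ← 0° -90° = -90°
rotate_crank_by(-51°): θ ← -90° -51° = -141°
rotate_crank_by(+42°): θ ← -141° +42° = -99°
rotate_crank_by(-28°): θ ← -99° -28° = -127°
crank pin P = (r cos θ, r sin θ) = (-10.832670, -14.375439)
h = r sin θ − e = -14.375439 − 5 = -19.375439
x = r cos θ + √(L² − h²) = -10.832670 + √(7056.0 − 375.4076) = -10.832670 + 81.734891 = 70.902220

70.9022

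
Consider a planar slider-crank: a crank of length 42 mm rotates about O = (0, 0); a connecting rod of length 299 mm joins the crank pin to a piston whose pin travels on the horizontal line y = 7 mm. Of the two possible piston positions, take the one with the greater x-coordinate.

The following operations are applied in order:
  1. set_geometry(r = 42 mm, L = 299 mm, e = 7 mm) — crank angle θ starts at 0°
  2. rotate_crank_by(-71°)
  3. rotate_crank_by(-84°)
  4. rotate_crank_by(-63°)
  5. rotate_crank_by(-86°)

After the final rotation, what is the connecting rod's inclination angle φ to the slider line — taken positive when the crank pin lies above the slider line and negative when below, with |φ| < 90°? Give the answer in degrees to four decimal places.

5.3386

set_geometry: r = 42 mm, L = 299 mm, e = 7 mm; θ ← 0°
rotate_crank_by(-71°): θ ← 0° -71° = -71°
rotate_crank_by(-84°): θ ← -71° -84° = -155°
rotate_crank_by(-63°): θ ← -155° -63° = -218°
rotate_crank_by(-86°): θ ← -218° -86° = -304°
crank pin P = (r cos θ, r sin θ) = (23.486102, 34.819578)
h = r sin θ − e = 34.819578 − 7 = 27.819578
sin φ = h / L = 27.819578 / 299 = 0.09304207
φ = arcsin(0.09304207) = 5.338639°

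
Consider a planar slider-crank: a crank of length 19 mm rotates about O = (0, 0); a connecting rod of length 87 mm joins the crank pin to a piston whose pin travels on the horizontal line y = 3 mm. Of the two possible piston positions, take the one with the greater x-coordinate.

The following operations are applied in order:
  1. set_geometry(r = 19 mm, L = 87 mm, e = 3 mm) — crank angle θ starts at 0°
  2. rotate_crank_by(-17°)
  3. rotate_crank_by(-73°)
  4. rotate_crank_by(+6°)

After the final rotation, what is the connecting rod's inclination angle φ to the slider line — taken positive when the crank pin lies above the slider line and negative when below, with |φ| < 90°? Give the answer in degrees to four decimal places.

set_geometry: r = 19 mm, L = 87 mm, e = 3 mm; θ ← 0°
rotate_crank_by(-17°): θ ← 0° -17° = -17°
rotate_crank_by(-73°): θ ← -17° -73° = -90°
rotate_crank_by(+6°): θ ← -90° +6° = -84°
crank pin P = (r cos θ, r sin θ) = (1.986041, -18.895916)
h = r sin θ − e = -18.895916 − 3 = -21.895916
sin φ = h / L = -21.895916 / 87 = -0.25167720
φ = arcsin(-0.25167720) = -14.576782°

-14.5768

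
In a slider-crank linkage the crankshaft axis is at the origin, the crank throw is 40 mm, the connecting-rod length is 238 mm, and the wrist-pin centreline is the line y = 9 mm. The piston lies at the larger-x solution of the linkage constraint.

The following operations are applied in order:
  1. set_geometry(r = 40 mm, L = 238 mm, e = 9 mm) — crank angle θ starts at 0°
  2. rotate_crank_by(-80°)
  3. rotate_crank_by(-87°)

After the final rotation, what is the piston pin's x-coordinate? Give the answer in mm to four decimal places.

198.3437

set_geometry: r = 40 mm, L = 238 mm, e = 9 mm; θ ← 0°
rotate_crank_by(-80°): θ ← 0° -80° = -80°
rotate_crank_by(-87°): θ ← -80° -87° = -167°
crank pin P = (r cos θ, r sin θ) = (-38.974803, -8.998042)
h = r sin θ − e = -8.998042 − 9 = -17.998042
x = r cos θ + √(L² − h²) = -38.974803 + √(56644.0 − 323.9295) = -38.974803 + 237.318500 = 198.343697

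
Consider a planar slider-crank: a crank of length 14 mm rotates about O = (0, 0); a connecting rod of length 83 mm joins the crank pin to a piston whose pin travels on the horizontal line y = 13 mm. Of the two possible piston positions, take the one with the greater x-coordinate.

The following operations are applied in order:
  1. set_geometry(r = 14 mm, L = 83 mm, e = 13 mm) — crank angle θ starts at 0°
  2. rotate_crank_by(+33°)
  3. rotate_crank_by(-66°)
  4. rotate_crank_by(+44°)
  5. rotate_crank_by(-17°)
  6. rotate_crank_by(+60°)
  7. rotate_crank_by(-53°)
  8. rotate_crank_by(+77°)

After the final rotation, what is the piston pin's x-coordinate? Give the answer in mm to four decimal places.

85.9079

set_geometry: r = 14 mm, L = 83 mm, e = 13 mm; θ ← 0°
rotate_crank_by(+33°): θ ← 0° +33° = 33°
rotate_crank_by(-66°): θ ← 33° -66° = -33°
rotate_crank_by(+44°): θ ← -33° +44° = 11°
rotate_crank_by(-17°): θ ← 11° -17° = -6°
rotate_crank_by(+60°): θ ← -6° +60° = 54°
rotate_crank_by(-53°): θ ← 54° -53° = 1°
rotate_crank_by(+77°): θ ← 1° +77° = 78°
crank pin P = (r cos θ, r sin θ) = (2.910764, 13.694066)
h = r sin θ − e = 13.694066 − 13 = 0.694066
x = r cos θ + √(L² − h²) = 2.910764 + √(6889.0 − 0.4817) = 2.910764 + 82.997098 = 85.907862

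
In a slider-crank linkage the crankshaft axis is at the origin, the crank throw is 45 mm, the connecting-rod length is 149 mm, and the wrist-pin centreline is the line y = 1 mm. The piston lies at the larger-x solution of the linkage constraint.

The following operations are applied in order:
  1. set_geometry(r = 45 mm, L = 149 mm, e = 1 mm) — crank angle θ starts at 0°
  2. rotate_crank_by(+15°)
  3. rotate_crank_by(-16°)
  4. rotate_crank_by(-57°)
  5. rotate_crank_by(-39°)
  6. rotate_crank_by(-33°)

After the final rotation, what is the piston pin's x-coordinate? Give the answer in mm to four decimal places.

115.7906

set_geometry: r = 45 mm, L = 149 mm, e = 1 mm; θ ← 0°
rotate_crank_by(+15°): θ ← 0° +15° = 15°
rotate_crank_by(-16°): θ ← 15° -16° = -1°
rotate_crank_by(-57°): θ ← -1° -57° = -58°
rotate_crank_by(-39°): θ ← -58° -39° = -97°
rotate_crank_by(-33°): θ ← -97° -33° = -130°
crank pin P = (r cos θ, r sin θ) = (-28.925442, -34.472000)
h = r sin θ − e = -34.472000 − 1 = -35.472000
x = r cos θ + √(L² − h²) = -28.925442 + √(22201.0 − 1258.2628) = -28.925442 + 144.716057 = 115.790615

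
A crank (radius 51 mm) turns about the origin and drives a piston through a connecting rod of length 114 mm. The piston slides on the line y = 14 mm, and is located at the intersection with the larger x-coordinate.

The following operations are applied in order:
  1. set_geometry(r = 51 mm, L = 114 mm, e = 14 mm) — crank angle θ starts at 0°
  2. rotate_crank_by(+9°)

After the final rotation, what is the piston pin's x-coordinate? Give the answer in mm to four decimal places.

164.2129

set_geometry: r = 51 mm, L = 114 mm, e = 14 mm; θ ← 0°
rotate_crank_by(+9°): θ ← 0° +9° = 9°
crank pin P = (r cos θ, r sin θ) = (50.372105, 7.978158)
h = r sin θ − e = 7.978158 − 14 = -6.021842
x = r cos θ + √(L² − h²) = 50.372105 + √(12996.0 − 36.2626) = 50.372105 + 113.840842 = 164.212948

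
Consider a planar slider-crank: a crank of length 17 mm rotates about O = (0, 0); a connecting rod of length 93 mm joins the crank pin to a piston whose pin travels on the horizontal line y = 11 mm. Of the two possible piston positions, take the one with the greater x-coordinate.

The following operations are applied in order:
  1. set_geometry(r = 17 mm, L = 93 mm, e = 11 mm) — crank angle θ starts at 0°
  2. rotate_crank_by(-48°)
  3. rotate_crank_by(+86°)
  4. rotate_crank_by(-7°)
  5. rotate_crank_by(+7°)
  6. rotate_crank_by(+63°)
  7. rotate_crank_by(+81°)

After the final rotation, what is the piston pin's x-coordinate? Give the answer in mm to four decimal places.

75.2849

set_geometry: r = 17 mm, L = 93 mm, e = 11 mm; θ ← 0°
rotate_crank_by(-48°): θ ← 0° -48° = -48°
rotate_crank_by(+86°): θ ← -48° +86° = 38°
rotate_crank_by(-7°): θ ← 38° -7° = 31°
rotate_crank_by(+7°): θ ← 31° +7° = 38°
rotate_crank_by(+63°): θ ← 38° +63° = 101°
rotate_crank_by(+81°): θ ← 101° +81° = 182°
crank pin P = (r cos θ, r sin θ) = (-16.989644, -0.593291)
h = r sin θ − e = -0.593291 − 11 = -11.593291
x = r cos θ + √(L² − h²) = -16.989644 + √(8649.0 − 134.4044) = -16.989644 + 92.274566 = 75.284922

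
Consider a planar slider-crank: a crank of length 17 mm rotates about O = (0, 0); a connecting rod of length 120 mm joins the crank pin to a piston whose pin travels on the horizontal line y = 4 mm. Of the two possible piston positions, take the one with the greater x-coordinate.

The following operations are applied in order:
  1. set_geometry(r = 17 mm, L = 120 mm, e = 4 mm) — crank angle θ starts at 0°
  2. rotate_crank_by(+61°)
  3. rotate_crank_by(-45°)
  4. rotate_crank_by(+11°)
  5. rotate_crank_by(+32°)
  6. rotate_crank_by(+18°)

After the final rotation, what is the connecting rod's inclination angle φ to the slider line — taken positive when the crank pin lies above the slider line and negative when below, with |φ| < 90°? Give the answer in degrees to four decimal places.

6.0100

set_geometry: r = 17 mm, L = 120 mm, e = 4 mm; θ ← 0°
rotate_crank_by(+61°): θ ← 0° +61° = 61°
rotate_crank_by(-45°): θ ← 61° -45° = 16°
rotate_crank_by(+11°): θ ← 16° +11° = 27°
rotate_crank_by(+32°): θ ← 27° +32° = 59°
rotate_crank_by(+18°): θ ← 59° +18° = 77°
crank pin P = (r cos θ, r sin θ) = (3.824168, 16.564291)
h = r sin θ − e = 16.564291 − 4 = 12.564291
sin φ = h / L = 12.564291 / 120 = 0.10470243
φ = arcsin(0.10470243) = 6.010022°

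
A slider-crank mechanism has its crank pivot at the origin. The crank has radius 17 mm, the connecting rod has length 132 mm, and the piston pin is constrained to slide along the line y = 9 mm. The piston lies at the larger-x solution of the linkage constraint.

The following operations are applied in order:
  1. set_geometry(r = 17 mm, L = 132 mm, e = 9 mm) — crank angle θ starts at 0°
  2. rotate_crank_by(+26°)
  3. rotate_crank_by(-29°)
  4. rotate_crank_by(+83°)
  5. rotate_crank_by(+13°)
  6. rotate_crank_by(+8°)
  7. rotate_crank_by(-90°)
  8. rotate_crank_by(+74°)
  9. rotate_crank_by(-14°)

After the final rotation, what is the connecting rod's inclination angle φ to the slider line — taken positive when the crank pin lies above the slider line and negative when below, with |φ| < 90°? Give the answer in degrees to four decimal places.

3.0719

set_geometry: r = 17 mm, L = 132 mm, e = 9 mm; θ ← 0°
rotate_crank_by(+26°): θ ← 0° +26° = 26°
rotate_crank_by(-29°): θ ← 26° -29° = -3°
rotate_crank_by(+83°): θ ← -3° +83° = 80°
rotate_crank_by(+13°): θ ← 80° +13° = 93°
rotate_crank_by(+8°): θ ← 93° +8° = 101°
rotate_crank_by(-90°): θ ← 101° -90° = 11°
rotate_crank_by(+74°): θ ← 11° +74° = 85°
rotate_crank_by(-14°): θ ← 85° -14° = 71°
crank pin P = (r cos θ, r sin θ) = (5.534659, 16.073816)
h = r sin θ − e = 16.073816 − 9 = 7.073816
sin φ = h / L = 7.073816 / 132 = 0.05358951
φ = arcsin(0.05358951) = 3.071924°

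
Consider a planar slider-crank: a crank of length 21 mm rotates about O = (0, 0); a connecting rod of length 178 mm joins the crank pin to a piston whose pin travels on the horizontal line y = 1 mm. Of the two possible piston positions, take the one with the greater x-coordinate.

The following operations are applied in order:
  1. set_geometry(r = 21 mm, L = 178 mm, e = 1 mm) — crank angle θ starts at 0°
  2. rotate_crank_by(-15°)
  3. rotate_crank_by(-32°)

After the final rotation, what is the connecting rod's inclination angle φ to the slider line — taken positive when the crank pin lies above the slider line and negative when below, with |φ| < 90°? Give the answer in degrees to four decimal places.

-5.2730

set_geometry: r = 21 mm, L = 178 mm, e = 1 mm; θ ← 0°
rotate_crank_by(-15°): θ ← 0° -15° = -15°
rotate_crank_by(-32°): θ ← -15° -32° = -47°
crank pin P = (r cos θ, r sin θ) = (14.321966, -15.358428)
h = r sin θ − e = -15.358428 − 1 = -16.358428
sin φ = h / L = -16.358428 / 178 = -0.09190128
φ = arcsin(-0.09190128) = -5.272996°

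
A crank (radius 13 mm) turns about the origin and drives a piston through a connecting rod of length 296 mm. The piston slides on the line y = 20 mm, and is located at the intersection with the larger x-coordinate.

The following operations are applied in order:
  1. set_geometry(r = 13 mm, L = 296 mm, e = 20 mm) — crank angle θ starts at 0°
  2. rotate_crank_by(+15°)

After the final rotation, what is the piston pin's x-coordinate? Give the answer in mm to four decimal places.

set_geometry: r = 13 mm, L = 296 mm, e = 20 mm; θ ← 0°
rotate_crank_by(+15°): θ ← 0° +15° = 15°
crank pin P = (r cos θ, r sin θ) = (12.557036, 3.364648)
h = r sin θ − e = 3.364648 − 20 = -16.635352
x = r cos θ + √(L² − h²) = 12.557036 + √(87616.0 − 276.7349) = 12.557036 + 295.532173 = 308.089208

308.0892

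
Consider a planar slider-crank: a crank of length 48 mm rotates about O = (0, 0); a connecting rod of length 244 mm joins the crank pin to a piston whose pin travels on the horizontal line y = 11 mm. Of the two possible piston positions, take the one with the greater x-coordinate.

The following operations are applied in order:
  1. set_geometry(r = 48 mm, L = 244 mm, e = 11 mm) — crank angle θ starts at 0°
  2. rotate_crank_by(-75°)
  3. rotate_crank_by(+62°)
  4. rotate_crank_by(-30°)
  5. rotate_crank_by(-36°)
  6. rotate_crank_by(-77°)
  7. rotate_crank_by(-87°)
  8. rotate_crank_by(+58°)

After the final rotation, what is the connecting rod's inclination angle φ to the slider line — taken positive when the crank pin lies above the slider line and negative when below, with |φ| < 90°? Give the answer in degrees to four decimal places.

set_geometry: r = 48 mm, L = 244 mm, e = 11 mm; θ ← 0°
rotate_crank_by(-75°): θ ← 0° -75° = -75°
rotate_crank_by(+62°): θ ← -75° +62° = -13°
rotate_crank_by(-30°): θ ← -13° -30° = -43°
rotate_crank_by(-36°): θ ← -43° -36° = -79°
rotate_crank_by(-77°): θ ← -79° -77° = -156°
rotate_crank_by(-87°): θ ← -156° -87° = -243°
rotate_crank_by(+58°): θ ← -243° +58° = -185°
crank pin P = (r cos θ, r sin θ) = (-47.817346, 4.183476)
h = r sin θ − e = 4.183476 − 11 = -6.816524
sin φ = h / L = -6.816524 / 244 = -0.02793658
φ = arcsin(-0.02793658) = -1.600856°

-1.6009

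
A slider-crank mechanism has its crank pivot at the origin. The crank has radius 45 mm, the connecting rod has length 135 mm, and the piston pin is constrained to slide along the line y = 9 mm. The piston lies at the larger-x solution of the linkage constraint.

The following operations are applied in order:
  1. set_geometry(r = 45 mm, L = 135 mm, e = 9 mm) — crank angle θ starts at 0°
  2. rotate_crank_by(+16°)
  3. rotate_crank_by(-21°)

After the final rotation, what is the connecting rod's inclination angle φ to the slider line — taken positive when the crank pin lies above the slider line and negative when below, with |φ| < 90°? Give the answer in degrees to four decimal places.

-5.4927

set_geometry: r = 45 mm, L = 135 mm, e = 9 mm; θ ← 0°
rotate_crank_by(+16°): θ ← 0° +16° = 16°
rotate_crank_by(-21°): θ ← 16° -21° = -5°
crank pin P = (r cos θ, r sin θ) = (44.828761, -3.922008)
h = r sin θ − e = -3.922008 − 9 = -12.922008
sin φ = h / L = -12.922008 / 135 = -0.09571858
φ = arcsin(-0.09571858) = -5.492680°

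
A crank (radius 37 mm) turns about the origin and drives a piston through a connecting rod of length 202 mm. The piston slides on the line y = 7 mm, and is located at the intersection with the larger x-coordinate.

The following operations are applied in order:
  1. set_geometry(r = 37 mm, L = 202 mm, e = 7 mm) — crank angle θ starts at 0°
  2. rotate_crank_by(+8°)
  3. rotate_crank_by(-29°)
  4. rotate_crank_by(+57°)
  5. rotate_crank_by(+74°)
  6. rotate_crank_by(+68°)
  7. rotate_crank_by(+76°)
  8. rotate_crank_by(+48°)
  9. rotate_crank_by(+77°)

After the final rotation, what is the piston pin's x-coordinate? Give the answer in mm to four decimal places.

set_geometry: r = 37 mm, L = 202 mm, e = 7 mm; θ ← 0°
rotate_crank_by(+8°): θ ← 0° +8° = 8°
rotate_crank_by(-29°): θ ← 8° -29° = -21°
rotate_crank_by(+57°): θ ← -21° +57° = 36°
rotate_crank_by(+74°): θ ← 36° +74° = 110°
rotate_crank_by(+68°): θ ← 110° +68° = 178°
rotate_crank_by(+76°): θ ← 178° +76° = 254°
rotate_crank_by(+48°): θ ← 254° +48° = 302°
rotate_crank_by(+77°): θ ← 302° +77° = 379°
crank pin P = (r cos θ, r sin θ) = (34.984187, 12.046022)
h = r sin θ − e = 12.046022 − 7 = 5.046022
x = r cos θ + √(L² − h²) = 34.984187 + √(40804.0 − 25.4623) = 34.984187 + 201.936965 = 236.921152

236.9212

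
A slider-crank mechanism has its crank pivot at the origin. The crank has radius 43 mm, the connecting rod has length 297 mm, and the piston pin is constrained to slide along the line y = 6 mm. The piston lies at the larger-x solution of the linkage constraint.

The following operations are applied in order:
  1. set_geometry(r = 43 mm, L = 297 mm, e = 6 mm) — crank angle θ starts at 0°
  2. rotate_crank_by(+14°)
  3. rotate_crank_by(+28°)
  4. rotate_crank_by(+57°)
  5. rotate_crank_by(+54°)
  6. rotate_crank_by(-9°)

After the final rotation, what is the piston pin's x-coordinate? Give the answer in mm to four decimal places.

set_geometry: r = 43 mm, L = 297 mm, e = 6 mm; θ ← 0°
rotate_crank_by(+14°): θ ← 0° +14° = 14°
rotate_crank_by(+28°): θ ← 14° +28° = 42°
rotate_crank_by(+57°): θ ← 42° +57° = 99°
rotate_crank_by(+54°): θ ← 99° +54° = 153°
rotate_crank_by(-9°): θ ← 153° -9° = 144°
crank pin P = (r cos θ, r sin θ) = (-34.787731, 25.274766)
h = r sin θ − e = 25.274766 − 6 = 19.274766
x = r cos θ + √(L² − h²) = -34.787731 + √(88209.0 − 371.5166) = -34.787731 + 296.373891 = 261.586160

261.5862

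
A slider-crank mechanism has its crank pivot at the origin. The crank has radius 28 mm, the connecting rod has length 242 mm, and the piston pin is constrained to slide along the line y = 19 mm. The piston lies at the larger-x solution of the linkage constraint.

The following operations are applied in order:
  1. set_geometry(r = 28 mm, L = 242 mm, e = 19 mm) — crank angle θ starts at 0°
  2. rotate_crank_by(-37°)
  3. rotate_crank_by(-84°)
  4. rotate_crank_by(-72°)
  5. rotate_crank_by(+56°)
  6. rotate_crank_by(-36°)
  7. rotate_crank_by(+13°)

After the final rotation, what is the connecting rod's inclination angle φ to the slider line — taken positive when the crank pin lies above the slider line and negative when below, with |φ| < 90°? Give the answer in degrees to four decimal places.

set_geometry: r = 28 mm, L = 242 mm, e = 19 mm; θ ← 0°
rotate_crank_by(-37°): θ ← 0° -37° = -37°
rotate_crank_by(-84°): θ ← -37° -84° = -121°
rotate_crank_by(-72°): θ ← -121° -72° = -193°
rotate_crank_by(+56°): θ ← -193° +56° = -137°
rotate_crank_by(-36°): θ ← -137° -36° = -173°
rotate_crank_by(+13°): θ ← -173° +13° = -160°
crank pin P = (r cos θ, r sin θ) = (-26.311393, -9.576564)
h = r sin θ − e = -9.576564 − 19 = -28.576564
sin φ = h / L = -28.576564 / 242 = -0.11808498
φ = arcsin(-0.11808498) = -6.781594°

-6.7816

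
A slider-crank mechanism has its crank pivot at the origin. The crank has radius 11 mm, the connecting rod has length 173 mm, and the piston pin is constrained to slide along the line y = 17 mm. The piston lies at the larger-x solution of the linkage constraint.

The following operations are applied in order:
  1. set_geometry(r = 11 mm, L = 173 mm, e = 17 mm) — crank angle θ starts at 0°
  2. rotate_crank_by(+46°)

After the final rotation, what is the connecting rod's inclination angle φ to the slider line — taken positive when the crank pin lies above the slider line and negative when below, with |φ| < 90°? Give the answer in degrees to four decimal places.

set_geometry: r = 11 mm, L = 173 mm, e = 17 mm; θ ← 0°
rotate_crank_by(+46°): θ ← 0° +46° = 46°
crank pin P = (r cos θ, r sin θ) = (7.641242, 7.912738)
h = r sin θ − e = 7.912738 − 17 = -9.087262
sin φ = h / L = -9.087262 / 173 = -0.05252753
φ = arcsin(-0.05252753) = -3.010991°

-3.0110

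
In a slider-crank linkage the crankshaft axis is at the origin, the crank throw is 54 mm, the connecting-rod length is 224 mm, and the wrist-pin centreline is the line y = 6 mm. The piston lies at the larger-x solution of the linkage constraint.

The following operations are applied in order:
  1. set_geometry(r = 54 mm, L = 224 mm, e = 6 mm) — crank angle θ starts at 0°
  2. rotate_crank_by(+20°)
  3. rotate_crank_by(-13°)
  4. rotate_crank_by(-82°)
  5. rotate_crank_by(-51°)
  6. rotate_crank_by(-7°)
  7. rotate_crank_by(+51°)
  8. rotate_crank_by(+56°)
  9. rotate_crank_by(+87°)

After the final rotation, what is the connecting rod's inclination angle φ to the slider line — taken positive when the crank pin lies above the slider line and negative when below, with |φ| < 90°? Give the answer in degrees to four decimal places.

set_geometry: r = 54 mm, L = 224 mm, e = 6 mm; θ ← 0°
rotate_crank_by(+20°): θ ← 0° +20° = 20°
rotate_crank_by(-13°): θ ← 20° -13° = 7°
rotate_crank_by(-82°): θ ← 7° -82° = -75°
rotate_crank_by(-51°): θ ← -75° -51° = -126°
rotate_crank_by(-7°): θ ← -126° -7° = -133°
rotate_crank_by(+51°): θ ← -133° +51° = -82°
rotate_crank_by(+56°): θ ← -82° +56° = -26°
rotate_crank_by(+87°): θ ← -26° +87° = 61°
crank pin P = (r cos θ, r sin θ) = (26.179719, 47.229464)
h = r sin θ − e = 47.229464 − 6 = 41.229464
sin φ = h / L = 41.229464 / 224 = 0.18406011
φ = arcsin(0.18406011) = 10.606340°

10.6063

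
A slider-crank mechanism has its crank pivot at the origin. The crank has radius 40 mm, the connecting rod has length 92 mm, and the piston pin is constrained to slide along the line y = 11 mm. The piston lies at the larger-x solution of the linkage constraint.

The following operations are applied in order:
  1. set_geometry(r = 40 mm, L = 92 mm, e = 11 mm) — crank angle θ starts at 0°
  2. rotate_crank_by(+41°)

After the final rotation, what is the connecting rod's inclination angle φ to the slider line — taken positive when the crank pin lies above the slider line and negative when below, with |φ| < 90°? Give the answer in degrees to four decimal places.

9.5366

set_geometry: r = 40 mm, L = 92 mm, e = 11 mm; θ ← 0°
rotate_crank_by(+41°): θ ← 0° +41° = 41°
crank pin P = (r cos θ, r sin θ) = (30.188383, 26.242361)
h = r sin θ − e = 26.242361 − 11 = 15.242361
sin φ = h / L = 15.242361 / 92 = 0.16567784
φ = arcsin(0.16567784) = 9.536614°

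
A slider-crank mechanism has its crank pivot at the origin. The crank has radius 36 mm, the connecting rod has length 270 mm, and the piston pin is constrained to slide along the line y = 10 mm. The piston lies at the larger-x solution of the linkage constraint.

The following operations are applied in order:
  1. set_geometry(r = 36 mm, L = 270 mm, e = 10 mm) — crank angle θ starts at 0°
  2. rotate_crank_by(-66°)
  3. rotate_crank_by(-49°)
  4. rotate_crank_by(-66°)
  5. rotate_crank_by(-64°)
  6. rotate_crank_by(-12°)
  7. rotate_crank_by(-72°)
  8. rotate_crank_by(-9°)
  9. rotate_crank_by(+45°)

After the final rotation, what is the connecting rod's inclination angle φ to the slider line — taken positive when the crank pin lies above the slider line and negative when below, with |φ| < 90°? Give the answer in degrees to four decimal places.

set_geometry: r = 36 mm, L = 270 mm, e = 10 mm; θ ← 0°
rotate_crank_by(-66°): θ ← 0° -66° = -66°
rotate_crank_by(-49°): θ ← -66° -49° = -115°
rotate_crank_by(-66°): θ ← -115° -66° = -181°
rotate_crank_by(-64°): θ ← -181° -64° = -245°
rotate_crank_by(-12°): θ ← -245° -12° = -257°
rotate_crank_by(-72°): θ ← -257° -72° = -329°
rotate_crank_by(-9°): θ ← -329° -9° = -338°
rotate_crank_by(+45°): θ ← -338° +45° = -293°
crank pin P = (r cos θ, r sin θ) = (14.066321, 33.138175)
h = r sin θ − e = 33.138175 − 10 = 23.138175
sin φ = h / L = 23.138175 / 270 = 0.08569694
φ = arcsin(0.08569694) = 4.916103°

4.9161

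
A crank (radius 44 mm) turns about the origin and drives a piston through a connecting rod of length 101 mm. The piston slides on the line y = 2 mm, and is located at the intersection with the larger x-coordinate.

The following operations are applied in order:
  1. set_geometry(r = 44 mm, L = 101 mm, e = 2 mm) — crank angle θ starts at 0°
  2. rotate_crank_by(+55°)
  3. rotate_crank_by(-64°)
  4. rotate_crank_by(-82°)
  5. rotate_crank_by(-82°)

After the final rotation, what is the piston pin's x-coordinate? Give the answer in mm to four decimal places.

set_geometry: r = 44 mm, L = 101 mm, e = 2 mm; θ ← 0°
rotate_crank_by(+55°): θ ← 0° +55° = 55°
rotate_crank_by(-64°): θ ← 55° -64° = -9°
rotate_crank_by(-82°): θ ← -9° -82° = -91°
rotate_crank_by(-82°): θ ← -91° -82° = -173°
crank pin P = (r cos θ, r sin θ) = (-43.672031, -5.362251)
h = r sin θ − e = -5.362251 − 2 = -7.362251
x = r cos θ + √(L² − h²) = -43.672031 + √(10201.0 − 54.2027) = -43.672031 + 100.731312 = 57.059282

57.0593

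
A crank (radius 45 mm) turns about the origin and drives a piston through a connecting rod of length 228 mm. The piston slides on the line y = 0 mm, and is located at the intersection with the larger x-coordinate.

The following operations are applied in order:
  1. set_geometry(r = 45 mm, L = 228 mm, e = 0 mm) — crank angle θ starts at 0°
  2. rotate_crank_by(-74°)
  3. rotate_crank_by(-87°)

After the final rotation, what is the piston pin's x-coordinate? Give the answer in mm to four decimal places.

set_geometry: r = 45 mm, L = 228 mm, e = 0 mm; θ ← 0°
rotate_crank_by(-74°): θ ← 0° -74° = -74°
rotate_crank_by(-87°): θ ← -74° -87° = -161°
crank pin P = (r cos θ, r sin θ) = (-42.548336, -14.650567)
h = r sin θ − e = -14.650567 − 0 = -14.650567
x = r cos θ + √(L² − h²) = -42.548336 + √(51984.0 − 214.6391) = -42.548336 + 227.528813 = 184.980477

184.9805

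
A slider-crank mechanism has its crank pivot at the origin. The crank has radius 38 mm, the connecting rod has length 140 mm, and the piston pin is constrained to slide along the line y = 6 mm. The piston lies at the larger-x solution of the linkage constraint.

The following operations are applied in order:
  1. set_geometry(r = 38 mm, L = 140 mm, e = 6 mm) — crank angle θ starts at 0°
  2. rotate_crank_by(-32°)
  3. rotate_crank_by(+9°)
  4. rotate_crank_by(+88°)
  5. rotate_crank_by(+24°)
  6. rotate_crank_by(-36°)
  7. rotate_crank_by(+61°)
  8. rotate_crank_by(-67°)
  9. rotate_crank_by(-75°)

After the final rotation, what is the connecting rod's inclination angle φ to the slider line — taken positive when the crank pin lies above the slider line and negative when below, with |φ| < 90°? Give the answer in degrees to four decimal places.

-9.8044

set_geometry: r = 38 mm, L = 140 mm, e = 6 mm; θ ← 0°
rotate_crank_by(-32°): θ ← 0° -32° = -32°
rotate_crank_by(+9°): θ ← -32° +9° = -23°
rotate_crank_by(+88°): θ ← -23° +88° = 65°
rotate_crank_by(+24°): θ ← 65° +24° = 89°
rotate_crank_by(-36°): θ ← 89° -36° = 53°
rotate_crank_by(+61°): θ ← 53° +61° = 114°
rotate_crank_by(-67°): θ ← 114° -67° = 47°
rotate_crank_by(-75°): θ ← 47° -75° = -28°
crank pin P = (r cos θ, r sin θ) = (33.552009, -17.839919)
h = r sin θ − e = -17.839919 − 6 = -23.839919
sin φ = h / L = -23.839919 / 140 = -0.17028514
φ = arcsin(-0.17028514) = -9.804398°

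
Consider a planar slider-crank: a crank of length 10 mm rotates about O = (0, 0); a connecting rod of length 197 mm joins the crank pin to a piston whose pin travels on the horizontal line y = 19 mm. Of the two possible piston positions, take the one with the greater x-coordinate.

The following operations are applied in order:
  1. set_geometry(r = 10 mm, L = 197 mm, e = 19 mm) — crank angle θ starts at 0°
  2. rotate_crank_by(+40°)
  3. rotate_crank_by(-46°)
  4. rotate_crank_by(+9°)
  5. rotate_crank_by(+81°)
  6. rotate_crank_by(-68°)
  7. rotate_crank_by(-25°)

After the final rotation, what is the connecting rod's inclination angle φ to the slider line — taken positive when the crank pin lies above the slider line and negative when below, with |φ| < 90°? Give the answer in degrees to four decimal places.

set_geometry: r = 10 mm, L = 197 mm, e = 19 mm; θ ← 0°
rotate_crank_by(+40°): θ ← 0° +40° = 40°
rotate_crank_by(-46°): θ ← 40° -46° = -6°
rotate_crank_by(+9°): θ ← -6° +9° = 3°
rotate_crank_by(+81°): θ ← 3° +81° = 84°
rotate_crank_by(-68°): θ ← 84° -68° = 16°
rotate_crank_by(-25°): θ ← 16° -25° = -9°
crank pin P = (r cos θ, r sin θ) = (9.876883, -1.564345)
h = r sin θ − e = -1.564345 − 19 = -20.564345
sin φ = h / L = -20.564345 / 197 = -0.10438754
φ = arcsin(-0.10438754) = -5.991881°

-5.9919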